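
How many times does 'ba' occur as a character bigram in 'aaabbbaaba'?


Scanning 'aaabbbaaba' for bigram 'ba':
  Position 0: 'aa' -> no
  Position 1: 'aa' -> no
  Position 2: 'ab' -> no
  Position 3: 'bb' -> no
  Position 4: 'bb' -> no
  Position 5: 'ba' -> MATCH
  Position 6: 'aa' -> no
  Position 7: 'ab' -> no
  Position 8: 'ba' -> MATCH
Total matches: 2

2


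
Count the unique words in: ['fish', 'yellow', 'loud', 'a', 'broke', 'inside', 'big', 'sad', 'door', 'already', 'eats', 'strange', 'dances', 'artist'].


Listing all tokens and tracking unique types:
  Token 1: 'fish' -> NEW (unique so far: 1)
  Token 2: 'yellow' -> NEW (unique so far: 2)
  Token 3: 'loud' -> NEW (unique so far: 3)
  Token 4: 'a' -> NEW (unique so far: 4)
  Token 5: 'broke' -> NEW (unique so far: 5)
  Token 6: 'inside' -> NEW (unique so far: 6)
  Token 7: 'big' -> NEW (unique so far: 7)
  Token 8: 'sad' -> NEW (unique so far: 8)
  Token 9: 'door' -> NEW (unique so far: 9)
  Token 10: 'already' -> NEW (unique so far: 10)
  Token 11: 'eats' -> NEW (unique so far: 11)
  Token 12: 'strange' -> NEW (unique so far: 12)
  Token 13: 'dances' -> NEW (unique so far: 13)
  Token 14: 'artist' -> NEW (unique so far: 14)
Unique types: ('a', 'already', 'artist', 'big', 'broke', 'dances', 'door', 'eats', 'fish', 'inside', 'loud', 'sad', 'strange', 'yellow')
Vocabulary size: 14

14


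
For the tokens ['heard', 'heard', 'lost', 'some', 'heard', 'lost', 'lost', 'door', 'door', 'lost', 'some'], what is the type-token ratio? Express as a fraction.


Tokens: 11
Unique types: ('door', 'heard', 'lost', 'some') = 4
TTR = 4/11
Already in lowest terms.

4/11


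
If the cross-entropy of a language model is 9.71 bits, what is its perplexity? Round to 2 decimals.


Perplexity formula: PP = 2^H
H = 9.71
PP = 2^9.71
Decompose: 2^9.71 = 2^9 * 2^0.71
2^9 = 512, 2^0.71 ~ 1.6358041
PP ~ 512 * 1.6358041 = 837.5316992
Rounded to 2 decimals: 837.53

837.53


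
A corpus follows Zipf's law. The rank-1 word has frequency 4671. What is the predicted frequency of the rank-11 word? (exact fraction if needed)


Zipf's law: freq(rank) = f1 / rank
f1 = 4671, rank = 11
freq = 4671 / 11
GCD(4671, 11) = 1
Simplified: 4671/11

4671/11


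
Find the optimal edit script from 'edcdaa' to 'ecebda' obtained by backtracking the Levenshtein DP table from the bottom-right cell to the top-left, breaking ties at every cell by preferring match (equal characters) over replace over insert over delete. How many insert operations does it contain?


Edit distance = 4. Backtracking from cell (6, 6) with preference match > replace > insert > delete,
then listing the resulting alignment 'edcdaa' -> 'ecebda' left to right:
  Step 1: keep 'e'
  Step 2: replace d->c
  Step 3: replace c->e
  Step 4: replace d->b
  Step 5: replace a->d
  Step 6: keep 'a'
Total insertions: 0

0


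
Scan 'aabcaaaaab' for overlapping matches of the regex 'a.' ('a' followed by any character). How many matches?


Pattern: a. means 'a' followed by any character.
Scanning 'aabcaaaaab' position-by-position:
  Pos 0: window 'aa' -> MATCH
  Pos 1: window 'ab' -> MATCH
  Pos 2: window 'bc' -> no
  Pos 3: window 'ca' -> no
  Pos 4: window 'aa' -> MATCH
  Pos 5: window 'aa' -> MATCH
  Pos 6: window 'aa' -> MATCH
  Pos 7: window 'aa' -> MATCH
  Pos 8: window 'ab' -> MATCH
  Pos 9: window 'b' -> no
Total matches: 7

7


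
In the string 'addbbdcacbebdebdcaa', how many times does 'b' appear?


Scanning 'addbbdcacbebdebdcaa' for 'b':
  Position 3: 'b' -> MATCH (count: 1)
  Position 4: 'b' -> MATCH (count: 2)
  Position 9: 'b' -> MATCH (count: 3)
  Position 11: 'b' -> MATCH (count: 4)
  Position 14: 'b' -> MATCH (count: 5)
Total occurrences of 'b': 5

5


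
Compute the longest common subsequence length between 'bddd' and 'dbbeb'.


DP table for LCS of 'bddd' and 'dbbeb':
       d  b  b  e  b
    0  0  0  0  0  0
  b 0  0  1  1  1  1
  d 0  1  1  1  1  1
  d 0  1  1  1  1  1
  d 0  1  1  1  1  1
LCS: 'b'
LCS length = 1

1


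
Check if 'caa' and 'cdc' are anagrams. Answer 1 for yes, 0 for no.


Sort characters of 'caa': 'aac'
Sort characters of 'cdc': 'ccd'
Sorted forms differ -> they are NOT anagrams
Result: 0

0


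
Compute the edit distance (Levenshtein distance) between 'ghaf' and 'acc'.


Building DP table for s1='ghaf' (len 4) and s2='acc' (len 3):
       a  c  c
    0  1  2  3
  g 1  1  2  3
  h 2  2  2  3
  a 3  2  3  3
  f 4  3  3  4
Edit distance = dp[4][3] = 4

4


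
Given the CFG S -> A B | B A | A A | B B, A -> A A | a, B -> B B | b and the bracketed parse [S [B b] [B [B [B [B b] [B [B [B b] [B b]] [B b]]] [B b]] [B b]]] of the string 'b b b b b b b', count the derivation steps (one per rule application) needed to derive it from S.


Every bracketed nonterminal node [X ...] in the tree is produced by exactly one rule application.
Reading the tree off as a leftmost derivation:
  Step 1: S  =>  B B   (applied S -> B B)
  Step 2: B B  =>  b B   (applied B -> b)
  Step 3: b B  =>  b B B   (applied B -> B B)
  Step 4: b B B  =>  b B B B   (applied B -> B B)
  Step 5: b B B B  =>  b B B B B   (applied B -> B B)
  Step 6: b B B B B  =>  b b B B B   (applied B -> b)
  Step 7: b b B B B  =>  b b B B B B   (applied B -> B B)
  Step 8: b b B B B B  =>  b b B B B B B   (applied B -> B B)
  Step 9: b b B B B B B  =>  b b b B B B B   (applied B -> b)
  Step 10: b b b B B B B  =>  b b b b B B B   (applied B -> b)
  Step 11: b b b b B B B  =>  b b b b b B B   (applied B -> b)
  Step 12: b b b b b B B  =>  b b b b b b B   (applied B -> b)
  Step 13: b b b b b b B  =>  b b b b b b b   (applied B -> b)
Final yield: b b b b b b b
Total rewrite steps: 13

13


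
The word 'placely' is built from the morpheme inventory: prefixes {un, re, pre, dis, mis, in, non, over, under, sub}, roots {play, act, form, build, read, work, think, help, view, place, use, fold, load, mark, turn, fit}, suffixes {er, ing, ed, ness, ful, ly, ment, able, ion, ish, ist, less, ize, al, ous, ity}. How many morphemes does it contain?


Segmenting 'placely' against the inventory:
  'place' -> root (morpheme 1)
  'ly' -> suffix (morpheme 2)
Total morphemes: 2

2


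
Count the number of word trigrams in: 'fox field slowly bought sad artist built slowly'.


Word trigrams from [8] words:
  Trigram 1: (fox field slowly)
  Trigram 2: (field slowly bought)
  Trigram 3: (slowly bought sad)
  Trigram 4: (bought sad artist)
  Trigram 5: (sad artist built)
  Trigram 6: (artist built slowly)
Total word trigrams: 8 - 2 = 6

6


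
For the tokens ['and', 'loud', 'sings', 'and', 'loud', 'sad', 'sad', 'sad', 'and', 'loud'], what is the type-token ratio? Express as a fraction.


Tokens: 10
Unique types: ('and', 'loud', 'sad', 'sings') = 4
TTR = 4/10
Simplify: divide both by 2 -> 2/5
TTR = 2/5

2/5


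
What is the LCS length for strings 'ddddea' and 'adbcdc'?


DP table for LCS of 'ddddea' and 'adbcdc':
       a  d  b  c  d  c
    0  0  0  0  0  0  0
  d 0  0  1  1  1  1  1
  d 0  0  1  1  1  2  2
  d 0  0  1  1  1  2  2
  d 0  0  1  1  1  2  2
  e 0  0  1  1  1  2  2
  a 0  1  1  1  1  2  2
LCS: 'dd'
LCS length = 2

2


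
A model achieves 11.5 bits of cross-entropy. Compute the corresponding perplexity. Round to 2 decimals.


Perplexity formula: PP = 2^H
H = 11.5
PP = 2^11.5
Decompose: 2^11.5 = 2^11 * 2^0.5 = 2^11 * sqrt(2)
2^11 = 2048, sqrt(2) ~ 1.4142136
PP ~ 2048 * 1.4142136 = 2896.3094528
Rounded to 2 decimals: 2896.31

2896.31


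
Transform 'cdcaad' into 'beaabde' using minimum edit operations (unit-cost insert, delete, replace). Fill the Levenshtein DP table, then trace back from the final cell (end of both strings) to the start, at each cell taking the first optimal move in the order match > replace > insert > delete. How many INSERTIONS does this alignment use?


Edit distance = 5. Backtracking from cell (6, 7) with preference match > replace > insert > delete,
then listing the resulting alignment 'cdcaad' -> 'beaabde' left to right:
  Step 1: replace c->b
  Step 2: replace d->e
  Step 3: replace c->a
  Step 4: keep 'a'
  Step 5: replace a->b
  Step 6: keep 'd'
  Step 7: insert 'e' [insertion #1]
Total insertions: 1

1


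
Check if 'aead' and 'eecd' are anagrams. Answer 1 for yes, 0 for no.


Sort characters of 'aead': 'aade'
Sort characters of 'eecd': 'cdee'
Sorted forms differ -> they are NOT anagrams
Result: 0

0


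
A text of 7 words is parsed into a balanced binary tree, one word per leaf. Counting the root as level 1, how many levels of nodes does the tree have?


In a balanced binary tree with n leaves the deepest leaf is ceil(log2(n)) edges below the root,
so counting node levels inclusive of root and leaves gives ceil(log2(n)) + 1 levels.
log2(7) = 2.8074
ceil(2.8074) = 3
levels = 3 + 1 = 4

4


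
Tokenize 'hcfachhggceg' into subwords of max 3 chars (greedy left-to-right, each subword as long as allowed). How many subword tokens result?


'hcfachhggceg' has 12 characters.
Chunking with max size 3:
  Chunk 1: 'hcf' (positions 0-2)
  Chunk 2: 'ach' (positions 3-5)
  Chunk 3: 'hgg' (positions 6-8)
  Chunk 4: 'ceg' (positions 9-11)
Total chunks: ceil(12 / 3) = 4

4


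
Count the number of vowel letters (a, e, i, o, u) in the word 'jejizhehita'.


Scanning each character of 'jejizhehita':
  Position 1: 'j' -> consonant (running count: 0)
  Position 2: 'e' -> vowel (running count: 1)
  Position 3: 'j' -> consonant (running count: 1)
  Position 4: 'i' -> vowel (running count: 2)
  Position 5: 'z' -> consonant (running count: 2)
  Position 6: 'h' -> consonant (running count: 2)
  Position 7: 'e' -> vowel (running count: 3)
  Position 8: 'h' -> consonant (running count: 3)
  Position 9: 'i' -> vowel (running count: 4)
  Position 10: 't' -> consonant (running count: 4)
  Position 11: 'a' -> vowel (running count: 5)
Total vowels: 5

5


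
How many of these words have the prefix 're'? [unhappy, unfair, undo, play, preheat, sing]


Checking each word for prefix 're':
  'unhappy' -> no (count: 0)
  'unfair' -> no (count: 0)
  'undo' -> no (count: 0)
  'play' -> no (count: 0)
  'preheat' -> no (count: 0)
  'sing' -> no (count: 0)
Total with prefix 're': 0

0


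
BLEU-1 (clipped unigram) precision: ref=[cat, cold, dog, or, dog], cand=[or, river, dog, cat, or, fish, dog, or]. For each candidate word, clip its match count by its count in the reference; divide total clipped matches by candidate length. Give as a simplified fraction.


Reference word counts: {'cat': 1, 'cold': 1, 'dog': 2, 'or': 1}
Checking each candidate word (with clipping):
  'or' -> in reference (ref count 1, used 1/1) -> match (matches: 1)
  'river' -> not in reference -> no match (matches: 1)
  'dog' -> in reference (ref count 2, used 1/2) -> match (matches: 2)
  'cat' -> in reference (ref count 1, used 1/1) -> match (matches: 3)
  'or' -> ref count 1 already used up (1/1) -> clipped, no match (matches: 3)
  'fish' -> not in reference -> no match (matches: 3)
  'dog' -> in reference (ref count 2, used 2/2) -> match (matches: 4)
  'or' -> ref count 1 already used up (1/1) -> clipped, no match (matches: 4)
Clipped matches: 4, Candidate length: 8
Precision = 4/8 = 1/2

1/2


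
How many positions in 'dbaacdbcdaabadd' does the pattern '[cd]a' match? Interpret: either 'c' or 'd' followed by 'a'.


Pattern: [cd]a means either 'c' or 'd' followed by 'a'.
Scanning 'dbaacdbcdaabadd' position-by-position:
  Pos 0: window 'db' -> no
  Pos 1: window 'ba' -> no
  Pos 2: window 'aa' -> no
  Pos 3: window 'ac' -> no
  Pos 4: window 'cd' -> no
  Pos 5: window 'db' -> no
  Pos 6: window 'bc' -> no
  Pos 7: window 'cd' -> no
  Pos 8: window 'da' -> MATCH
  Pos 9: window 'aa' -> no
  Pos 10: window 'ab' -> no
  Pos 11: window 'ba' -> no
  Pos 12: window 'ad' -> no
  Pos 13: window 'dd' -> no
  Pos 14: window 'd' -> no
Total matches: 1

1


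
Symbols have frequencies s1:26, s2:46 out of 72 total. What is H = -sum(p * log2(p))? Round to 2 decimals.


Computing entropy H = -sum(p_i * log2(p_i)):
  s1: p = 26/72 = 0.3611, -p*log2(p) = 0.5306
  s2: p = 46/72 = 0.6389, -p*log2(p) = 0.4130
H = sum of terms = 0.9436
Rounded to 2 decimals: 0.94

0.94


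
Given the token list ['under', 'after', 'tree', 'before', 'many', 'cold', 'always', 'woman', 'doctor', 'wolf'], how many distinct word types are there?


Listing all tokens and tracking unique types:
  Token 1: 'under' -> NEW (unique so far: 1)
  Token 2: 'after' -> NEW (unique so far: 2)
  Token 3: 'tree' -> NEW (unique so far: 3)
  Token 4: 'before' -> NEW (unique so far: 4)
  Token 5: 'many' -> NEW (unique so far: 5)
  Token 6: 'cold' -> NEW (unique so far: 6)
  Token 7: 'always' -> NEW (unique so far: 7)
  Token 8: 'woman' -> NEW (unique so far: 8)
  Token 9: 'doctor' -> NEW (unique so far: 9)
  Token 10: 'wolf' -> NEW (unique so far: 10)
Unique types: ('after', 'always', 'before', 'cold', 'doctor', 'many', 'tree', 'under', 'wolf', 'woman')
Vocabulary size: 10

10


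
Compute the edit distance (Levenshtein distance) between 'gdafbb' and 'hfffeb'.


Building DP table for s1='gdafbb' (len 6) and s2='hfffeb' (len 6):
       h  f  f  f  e  b
    0  1  2  3  4  5  6
  g 1  1  2  3  4  5  6
  d 2  2  2  3  4  5  6
  a 3  3  3  3  4  5  6
  f 4  4  3  3  3  4  5
  b 5  5  4  4  4  4  4
  b 6  6  5  5  5  5  4
Edit distance = dp[6][6] = 4

4


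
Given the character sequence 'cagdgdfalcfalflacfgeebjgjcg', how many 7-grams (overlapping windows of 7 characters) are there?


String 'cagdgdfalcfalflacfgeebjgjcg' has length L = 27.
Number of overlapping n-grams = L - n + 1
Substituting: 27 - 7 + 1 = 21

21


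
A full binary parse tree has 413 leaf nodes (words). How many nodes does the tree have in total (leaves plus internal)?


Leaf nodes (terminals): 413
Internal nodes = n - 1 = 413 - 1 = 412
Total = leaves + internal = 413 + 412 = 825

825


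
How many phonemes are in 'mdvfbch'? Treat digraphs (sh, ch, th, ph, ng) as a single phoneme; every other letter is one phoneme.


Parsing 'mdvfbch' greedily, digraphs first:
  'm' -> consonant phoneme (phonemes so far: 1)
  'd' -> consonant phoneme (phonemes so far: 2)
  'v' -> consonant phoneme (phonemes so far: 3)
  'f' -> consonant phoneme (phonemes so far: 4)
  'b' -> consonant phoneme (phonemes so far: 5)
  'ch' -> digraph (1 consonant phoneme) (phonemes so far: 6)
Total phonemes: 6

6


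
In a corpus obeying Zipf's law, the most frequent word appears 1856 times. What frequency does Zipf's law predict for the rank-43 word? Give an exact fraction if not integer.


Zipf's law: freq(rank) = f1 / rank
f1 = 1856, rank = 43
freq = 1856 / 43
GCD(1856, 43) = 1
Simplified: 1856/43

1856/43


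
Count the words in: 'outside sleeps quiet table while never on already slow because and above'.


Counting words by splitting on spaces:
  Word 1: 'outside'
  Word 2: 'sleeps'
  Word 3: 'quiet'
  Word 4: 'table'
  Word 5: 'while'
  Word 6: 'never'
  Word 7: 'on'
  Word 8: 'already'
  Word 9: 'slow'
  Word 10: 'because'
  Word 11: 'and'
  Word 12: 'above'
Total words: 12

12


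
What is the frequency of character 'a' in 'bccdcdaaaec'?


Scanning 'bccdcdaaaec' for 'a':
  Position 6: 'a' -> MATCH (count: 1)
  Position 7: 'a' -> MATCH (count: 2)
  Position 8: 'a' -> MATCH (count: 3)
Total occurrences of 'a': 3

3


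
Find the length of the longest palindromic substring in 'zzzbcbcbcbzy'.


Scanning 'zzzbcbcbcbzy' for palindromic substrings.
Substring at positions 2-10: 'zbcbcbcbz'.
Check: reverse('zbcbcbcbz') = 'zbcbcbcbz' -> palindrome confirmed.
Neighbouring characters ('z' / 'y') break symmetry, so it cannot extend further.
No longer palindromic substring exists; longest length = 9

9


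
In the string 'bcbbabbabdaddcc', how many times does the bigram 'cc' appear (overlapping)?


Scanning 'bcbbabbabdaddcc' for bigram 'cc':
  Position 0: 'bc' -> no
  Position 1: 'cb' -> no
  Position 2: 'bb' -> no
  Position 3: 'ba' -> no
  Position 4: 'ab' -> no
  Position 5: 'bb' -> no
  Position 6: 'ba' -> no
  Position 7: 'ab' -> no
  Position 8: 'bd' -> no
  Position 9: 'da' -> no
  Position 10: 'ad' -> no
  Position 11: 'dd' -> no
  Position 12: 'dc' -> no
  Position 13: 'cc' -> MATCH
Total matches: 1

1


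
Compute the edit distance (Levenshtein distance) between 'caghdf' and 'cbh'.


Building DP table for s1='caghdf' (len 6) and s2='cbh' (len 3):
       c  b  h
    0  1  2  3
  c 1  0  1  2
  a 2  1  1  2
  g 3  2  2  2
  h 4  3  3  2
  d 5  4  4  3
  f 6  5  5  4
Edit distance = dp[6][3] = 4

4


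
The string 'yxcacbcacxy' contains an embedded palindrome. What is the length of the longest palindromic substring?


Scanning 'yxcacbcacxy' for palindromic substrings.
Substring at positions 0-10: 'yxcacbcacxy'.
Check: reverse('yxcacbcacxy') = 'yxcacbcacxy' -> palindrome confirmed.
No longer palindromic substring exists; longest length = 11

11


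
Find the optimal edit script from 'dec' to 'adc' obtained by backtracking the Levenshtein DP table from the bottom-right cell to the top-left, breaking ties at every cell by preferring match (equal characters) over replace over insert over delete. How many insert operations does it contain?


Edit distance = 2. Backtracking from cell (3, 3) with preference match > replace > insert > delete,
then listing the resulting alignment 'dec' -> 'adc' left to right:
  Step 1: replace d->a
  Step 2: replace e->d
  Step 3: keep 'c'
Total insertions: 0

0


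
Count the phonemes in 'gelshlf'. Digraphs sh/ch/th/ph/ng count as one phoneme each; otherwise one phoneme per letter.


Parsing 'gelshlf' greedily, digraphs first:
  'g' -> consonant phoneme (phonemes so far: 1)
  'e' -> vowel phoneme (phonemes so far: 2)
  'l' -> consonant phoneme (phonemes so far: 3)
  'sh' -> digraph (1 consonant phoneme) (phonemes so far: 4)
  'l' -> consonant phoneme (phonemes so far: 5)
  'f' -> consonant phoneme (phonemes so far: 6)
Total phonemes: 6

6


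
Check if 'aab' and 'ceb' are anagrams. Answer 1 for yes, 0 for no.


Sort characters of 'aab': 'aab'
Sort characters of 'ceb': 'bce'
Sorted forms differ -> they are NOT anagrams
Result: 0

0


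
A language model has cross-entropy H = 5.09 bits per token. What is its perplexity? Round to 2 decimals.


Perplexity formula: PP = 2^H
H = 5.09
PP = 2^5.09
Decompose: 2^5.09 = 2^5 * 2^0.09
2^5 = 32, 2^0.09 ~ 1.0643702
PP ~ 32 * 1.0643702 = 34.0598464
Rounded to 2 decimals: 34.06

34.06


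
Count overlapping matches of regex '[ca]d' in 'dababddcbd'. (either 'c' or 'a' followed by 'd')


Pattern: [ca]d means either 'c' or 'a' followed by 'd'.
Scanning 'dababddcbd' position-by-position:
  Pos 0: window 'da' -> no
  Pos 1: window 'ab' -> no
  Pos 2: window 'ba' -> no
  Pos 3: window 'ab' -> no
  Pos 4: window 'bd' -> no
  Pos 5: window 'dd' -> no
  Pos 6: window 'dc' -> no
  Pos 7: window 'cb' -> no
  Pos 8: window 'bd' -> no
  Pos 9: window 'd' -> no
Total matches: 0

0


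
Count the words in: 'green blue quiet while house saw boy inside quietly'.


Counting words by splitting on spaces:
  Word 1: 'green'
  Word 2: 'blue'
  Word 3: 'quiet'
  Word 4: 'while'
  Word 5: 'house'
  Word 6: 'saw'
  Word 7: 'boy'
  Word 8: 'inside'
  Word 9: 'quietly'
Total words: 9

9


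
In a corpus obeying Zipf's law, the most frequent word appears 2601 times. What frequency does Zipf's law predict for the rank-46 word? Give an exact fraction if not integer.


Zipf's law: freq(rank) = f1 / rank
f1 = 2601, rank = 46
freq = 2601 / 46
GCD(2601, 46) = 1
Simplified: 2601/46

2601/46


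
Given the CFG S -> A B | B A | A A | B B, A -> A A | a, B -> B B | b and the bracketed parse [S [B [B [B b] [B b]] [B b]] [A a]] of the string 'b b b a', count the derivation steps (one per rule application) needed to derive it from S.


Every bracketed nonterminal node [X ...] in the tree is produced by exactly one rule application.
Reading the tree off as a leftmost derivation:
  Step 1: S  =>  B A   (applied S -> B A)
  Step 2: B A  =>  B B A   (applied B -> B B)
  Step 3: B B A  =>  B B B A   (applied B -> B B)
  Step 4: B B B A  =>  b B B A   (applied B -> b)
  Step 5: b B B A  =>  b b B A   (applied B -> b)
  Step 6: b b B A  =>  b b b A   (applied B -> b)
  Step 7: b b b A  =>  b b b a   (applied A -> a)
Final yield: b b b a
Total rewrite steps: 7

7


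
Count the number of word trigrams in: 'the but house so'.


Word trigrams from [4] words:
  Trigram 1: (the but house)
  Trigram 2: (but house so)
Total word trigrams: 4 - 2 = 2

2


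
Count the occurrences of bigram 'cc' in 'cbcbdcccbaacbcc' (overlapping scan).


Scanning 'cbcbdcccbaacbcc' for bigram 'cc':
  Position 0: 'cb' -> no
  Position 1: 'bc' -> no
  Position 2: 'cb' -> no
  Position 3: 'bd' -> no
  Position 4: 'dc' -> no
  Position 5: 'cc' -> MATCH
  Position 6: 'cc' -> MATCH
  Position 7: 'cb' -> no
  Position 8: 'ba' -> no
  Position 9: 'aa' -> no
  Position 10: 'ac' -> no
  Position 11: 'cb' -> no
  Position 12: 'bc' -> no
  Position 13: 'cc' -> MATCH
Total matches: 3

3


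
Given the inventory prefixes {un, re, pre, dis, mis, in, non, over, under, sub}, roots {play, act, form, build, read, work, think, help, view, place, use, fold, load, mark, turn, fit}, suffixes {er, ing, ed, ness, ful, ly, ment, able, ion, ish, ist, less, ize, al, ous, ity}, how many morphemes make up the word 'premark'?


Segmenting 'premark' against the inventory:
  'pre' -> prefix (morpheme 1)
  'mark' -> root (morpheme 2)
Total morphemes: 2

2


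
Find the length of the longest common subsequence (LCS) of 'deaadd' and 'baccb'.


DP table for LCS of 'deaadd' and 'baccb':
       b  a  c  c  b
    0  0  0  0  0  0
  d 0  0  0  0  0  0
  e 0  0  0  0  0  0
  a 0  0  1  1  1  1
  a 0  0  1  1  1  1
  d 0  0  1  1  1  1
  d 0  0  1  1  1  1
LCS: 'a'
LCS length = 1

1


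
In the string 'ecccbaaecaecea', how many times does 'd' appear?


Scanning 'ecccbaaecaecea' for 'd':
  No matches found.
Total occurrences of 'd': 0

0


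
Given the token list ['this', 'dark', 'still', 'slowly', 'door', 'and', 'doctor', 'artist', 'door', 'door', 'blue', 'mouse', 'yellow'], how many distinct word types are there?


Listing all tokens and tracking unique types:
  Token 1: 'this' -> NEW (unique so far: 1)
  Token 2: 'dark' -> NEW (unique so far: 2)
  Token 3: 'still' -> NEW (unique so far: 3)
  Token 4: 'slowly' -> NEW (unique so far: 4)
  Token 5: 'door' -> NEW (unique so far: 5)
  Token 6: 'and' -> NEW (unique so far: 6)
  Token 7: 'doctor' -> NEW (unique so far: 7)
  Token 8: 'artist' -> NEW (unique so far: 8)
  Token 9: 'door' -> duplicate (unique so far: 8)
  Token 10: 'door' -> duplicate (unique so far: 8)
  Token 11: 'blue' -> NEW (unique so far: 9)
  Token 12: 'mouse' -> NEW (unique so far: 10)
  Token 13: 'yellow' -> NEW (unique so far: 11)
Unique types: ('and', 'artist', 'blue', 'dark', 'doctor', 'door', 'mouse', 'slowly', 'still', 'this', 'yellow')
Vocabulary size: 11

11


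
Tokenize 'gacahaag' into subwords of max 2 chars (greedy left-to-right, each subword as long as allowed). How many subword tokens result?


'gacahaag' has 8 characters.
Chunking with max size 2:
  Chunk 1: 'ga' (positions 0-1)
  Chunk 2: 'ca' (positions 2-3)
  Chunk 3: 'ha' (positions 4-5)
  Chunk 4: 'ag' (positions 6-7)
Total chunks: ceil(8 / 2) = 4

4


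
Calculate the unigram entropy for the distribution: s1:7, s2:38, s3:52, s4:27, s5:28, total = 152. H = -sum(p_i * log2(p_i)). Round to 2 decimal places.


Computing entropy H = -sum(p_i * log2(p_i)):
  s1: p = 7/152 = 0.0461, -p*log2(p) = 0.2045
  s2: p = 38/152 = 0.2500, -p*log2(p) = 0.5000
  s3: p = 52/152 = 0.3421, -p*log2(p) = 0.5294
  s4: p = 27/152 = 0.1776, -p*log2(p) = 0.4428
  s5: p = 28/152 = 0.1842, -p*log2(p) = 0.4496
H = sum of terms = 2.1263
Rounded to 2 decimals: 2.13

2.13


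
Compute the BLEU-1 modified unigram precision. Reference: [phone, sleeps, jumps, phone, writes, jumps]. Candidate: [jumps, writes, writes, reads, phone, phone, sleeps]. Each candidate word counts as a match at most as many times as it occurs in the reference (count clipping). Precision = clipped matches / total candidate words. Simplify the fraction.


Reference word counts: {'jumps': 2, 'phone': 2, 'sleeps': 1, 'writes': 1}
Checking each candidate word (with clipping):
  'jumps' -> in reference (ref count 2, used 1/2) -> match (matches: 1)
  'writes' -> in reference (ref count 1, used 1/1) -> match (matches: 2)
  'writes' -> ref count 1 already used up (1/1) -> clipped, no match (matches: 2)
  'reads' -> not in reference -> no match (matches: 2)
  'phone' -> in reference (ref count 2, used 1/2) -> match (matches: 3)
  'phone' -> in reference (ref count 2, used 2/2) -> match (matches: 4)
  'sleeps' -> in reference (ref count 1, used 1/1) -> match (matches: 5)
Clipped matches: 5, Candidate length: 7
Precision = 5/7

5/7


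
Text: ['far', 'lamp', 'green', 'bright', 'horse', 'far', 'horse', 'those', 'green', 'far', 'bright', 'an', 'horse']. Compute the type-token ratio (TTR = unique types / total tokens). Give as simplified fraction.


Tokens: 13
Unique types: ('an', 'bright', 'far', 'green', 'horse', 'lamp', 'those') = 7
TTR = 7/13
Already in lowest terms.

7/13


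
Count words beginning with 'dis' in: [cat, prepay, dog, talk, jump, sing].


Checking each word for prefix 'dis':
  'cat' -> no (count: 0)
  'prepay' -> no (count: 0)
  'dog' -> no (count: 0)
  'talk' -> no (count: 0)
  'jump' -> no (count: 0)
  'sing' -> no (count: 0)
Total with prefix 'dis': 0

0


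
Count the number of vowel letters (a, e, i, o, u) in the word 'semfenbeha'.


Scanning each character of 'semfenbeha':
  Position 1: 's' -> consonant (running count: 0)
  Position 2: 'e' -> vowel (running count: 1)
  Position 3: 'm' -> consonant (running count: 1)
  Position 4: 'f' -> consonant (running count: 1)
  Position 5: 'e' -> vowel (running count: 2)
  Position 6: 'n' -> consonant (running count: 2)
  Position 7: 'b' -> consonant (running count: 2)
  Position 8: 'e' -> vowel (running count: 3)
  Position 9: 'h' -> consonant (running count: 3)
  Position 10: 'a' -> vowel (running count: 4)
Total vowels: 4

4


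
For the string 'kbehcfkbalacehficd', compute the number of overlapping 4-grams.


String 'kbehcfkbalacehficd' has length L = 18.
Number of overlapping n-grams = L - n + 1
Substituting: 18 - 4 + 1 = 15

15


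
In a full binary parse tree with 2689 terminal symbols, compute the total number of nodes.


Leaf nodes (terminals): 2689
Internal nodes = n - 1 = 2689 - 1 = 2688
Total = leaves + internal = 2689 + 2688 = 5377

5377


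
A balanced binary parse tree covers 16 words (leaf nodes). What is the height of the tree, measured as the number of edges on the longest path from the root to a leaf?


In a balanced binary tree with n leaves the deepest leaf is ceil(log2(n)) edges below the root.
log2(16) = 4.0000
ceil(4.0000) = 4
height (edges) = 4

4


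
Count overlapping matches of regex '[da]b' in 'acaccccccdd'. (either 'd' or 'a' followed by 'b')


Pattern: [da]b means either 'd' or 'a' followed by 'b'.
Scanning 'acaccccccdd' position-by-position:
  Pos 0: window 'ac' -> no
  Pos 1: window 'ca' -> no
  Pos 2: window 'ac' -> no
  Pos 3: window 'cc' -> no
  Pos 4: window 'cc' -> no
  Pos 5: window 'cc' -> no
  Pos 6: window 'cc' -> no
  Pos 7: window 'cc' -> no
  Pos 8: window 'cd' -> no
  Pos 9: window 'dd' -> no
  Pos 10: window 'd' -> no
Total matches: 0

0


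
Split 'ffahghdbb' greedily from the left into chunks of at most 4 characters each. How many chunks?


'ffahghdbb' has 9 characters.
Chunking with max size 4:
  Chunk 1: 'ffah' (positions 0-3)
  Chunk 2: 'ghdb' (positions 4-7)
  Chunk 3: 'b' (positions 8-8)
Total chunks: ceil(9 / 4) = 3

3


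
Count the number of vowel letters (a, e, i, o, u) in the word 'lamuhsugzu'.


Scanning each character of 'lamuhsugzu':
  Position 1: 'l' -> consonant (running count: 0)
  Position 2: 'a' -> vowel (running count: 1)
  Position 3: 'm' -> consonant (running count: 1)
  Position 4: 'u' -> vowel (running count: 2)
  Position 5: 'h' -> consonant (running count: 2)
  Position 6: 's' -> consonant (running count: 2)
  Position 7: 'u' -> vowel (running count: 3)
  Position 8: 'g' -> consonant (running count: 3)
  Position 9: 'z' -> consonant (running count: 3)
  Position 10: 'u' -> vowel (running count: 4)
Total vowels: 4

4


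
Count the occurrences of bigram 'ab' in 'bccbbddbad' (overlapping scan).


Scanning 'bccbbddbad' for bigram 'ab':
  Position 0: 'bc' -> no
  Position 1: 'cc' -> no
  Position 2: 'cb' -> no
  Position 3: 'bb' -> no
  Position 4: 'bd' -> no
  Position 5: 'dd' -> no
  Position 6: 'db' -> no
  Position 7: 'ba' -> no
  Position 8: 'ad' -> no
Total matches: 0

0


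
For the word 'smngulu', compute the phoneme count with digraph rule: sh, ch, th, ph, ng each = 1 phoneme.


Parsing 'smngulu' greedily, digraphs first:
  's' -> consonant phoneme (phonemes so far: 1)
  'm' -> consonant phoneme (phonemes so far: 2)
  'ng' -> digraph (1 consonant phoneme) (phonemes so far: 3)
  'u' -> vowel phoneme (phonemes so far: 4)
  'l' -> consonant phoneme (phonemes so far: 5)
  'u' -> vowel phoneme (phonemes so far: 6)
Total phonemes: 6

6


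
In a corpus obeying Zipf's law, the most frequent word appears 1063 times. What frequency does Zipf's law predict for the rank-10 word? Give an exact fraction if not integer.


Zipf's law: freq(rank) = f1 / rank
f1 = 1063, rank = 10
freq = 1063 / 10
GCD(1063, 10) = 1
Simplified: 1063/10

1063/10


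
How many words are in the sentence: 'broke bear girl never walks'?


Counting words by splitting on spaces:
  Word 1: 'broke'
  Word 2: 'bear'
  Word 3: 'girl'
  Word 4: 'never'
  Word 5: 'walks'
Total words: 5

5


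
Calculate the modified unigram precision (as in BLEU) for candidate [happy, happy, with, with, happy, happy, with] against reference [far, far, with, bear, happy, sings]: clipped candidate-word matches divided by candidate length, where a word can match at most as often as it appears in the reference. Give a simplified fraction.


Reference word counts: {'bear': 1, 'far': 2, 'happy': 1, 'sings': 1, 'with': 1}
Checking each candidate word (with clipping):
  'happy' -> in reference (ref count 1, used 1/1) -> match (matches: 1)
  'happy' -> ref count 1 already used up (1/1) -> clipped, no match (matches: 1)
  'with' -> in reference (ref count 1, used 1/1) -> match (matches: 2)
  'with' -> ref count 1 already used up (1/1) -> clipped, no match (matches: 2)
  'happy' -> ref count 1 already used up (1/1) -> clipped, no match (matches: 2)
  'happy' -> ref count 1 already used up (1/1) -> clipped, no match (matches: 2)
  'with' -> ref count 1 already used up (1/1) -> clipped, no match (matches: 2)
Clipped matches: 2, Candidate length: 7
Precision = 2/7

2/7


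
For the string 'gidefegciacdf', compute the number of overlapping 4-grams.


String 'gidefegciacdf' has length L = 13.
Number of overlapping n-grams = L - n + 1
Substituting: 13 - 4 + 1 = 10

10


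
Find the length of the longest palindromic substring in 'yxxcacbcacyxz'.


Scanning 'yxxcacbcacyxz' for palindromic substrings.
Substring at positions 3-9: 'cacbcac'.
Check: reverse('cacbcac') = 'cacbcac' -> palindrome confirmed.
Neighbouring characters ('x' / 'y') break symmetry, so it cannot extend further.
No longer palindromic substring exists; longest length = 7

7


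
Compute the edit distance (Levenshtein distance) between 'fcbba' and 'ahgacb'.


Building DP table for s1='fcbba' (len 5) and s2='ahgacb' (len 6):
       a  h  g  a  c  b
    0  1  2  3  4  5  6
  f 1  1  2  3  4  5  6
  c 2  2  2  3  4  4  5
  b 3  3  3  3  4  5  4
  b 4  4  4  4  4  5  5
  a 5  4  5  5  4  5  6
Edit distance = dp[5][6] = 6

6


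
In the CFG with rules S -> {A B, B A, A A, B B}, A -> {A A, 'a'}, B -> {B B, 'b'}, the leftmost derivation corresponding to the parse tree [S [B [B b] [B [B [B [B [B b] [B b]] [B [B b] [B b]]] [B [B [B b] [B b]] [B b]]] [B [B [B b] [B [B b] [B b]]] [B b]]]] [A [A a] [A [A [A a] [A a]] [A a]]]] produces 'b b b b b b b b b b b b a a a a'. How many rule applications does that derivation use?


Every bracketed nonterminal node [X ...] in the tree is produced by exactly one rule application.
Reading the tree off as a leftmost derivation:
  Step 1: S  =>  B A   (applied S -> B A)
  Step 2: B A  =>  B B A   (applied B -> B B)
  Step 3: B B A  =>  b B A   (applied B -> b)
  Step 4: b B A  =>  b B B A   (applied B -> B B)
  Step 5: b B B A  =>  b B B B A   (applied B -> B B)
  Step 6: b B B B A  =>  b B B B B A   (applied B -> B B)
  Step 7: b B B B B A  =>  b B B B B B A   (applied B -> B B)
  Step 8: b B B B B B A  =>  b b B B B B A   (applied B -> b)
  Step 9: b b B B B B A  =>  b b b B B B A   (applied B -> b)
  Step 10: b b b B B B A  =>  b b b B B B B A   (applied B -> B B)
  Step 11: b b b B B B B A  =>  b b b b B B B A   (applied B -> b)
  Step 12: b b b b B B B A  =>  b b b b b B B A   (applied B -> b)
  Step 13: b b b b b B B A  =>  b b b b b B B B A   (applied B -> B B)
  Step 14: b b b b b B B B A  =>  b b b b b B B B B A   (applied B -> B B)
  Step 15: b b b b b B B B B A  =>  b b b b b b B B B A   (applied B -> b)
  Step 16: b b b b b b B B B A  =>  b b b b b b b B B A   (applied B -> b)
  Step 17: b b b b b b b B B A  =>  b b b b b b b b B A   (applied B -> b)
  Step 18: b b b b b b b b B A  =>  b b b b b b b b B B A   (applied B -> B B)
  Step 19: b b b b b b b b B B A  =>  b b b b b b b b B B B A   (applied B -> B B)
  Step 20: b b b b b b b b B B B A  =>  b b b b b b b b b B B A   (applied B -> b)
  Step 21: b b b b b b b b b B B A  =>  b b b b b b b b b B B B A   (applied B -> B B)
  Step 22: b b b b b b b b b B B B A  =>  b b b b b b b b b b B B A   (applied B -> b)
  Step 23: b b b b b b b b b b B B A  =>  b b b b b b b b b b b B A   (applied B -> b)
  Step 24: b b b b b b b b b b b B A  =>  b b b b b b b b b b b b A   (applied B -> b)
  Step 25: b b b b b b b b b b b b A  =>  b b b b b b b b b b b b A A   (applied A -> A A)
  Step 26: b b b b b b b b b b b b A A  =>  b b b b b b b b b b b b a A   (applied A -> a)
  Step 27: b b b b b b b b b b b b a A  =>  b b b b b b b b b b b b a A A   (applied A -> A A)
  Step 28: b b b b b b b b b b b b a A A  =>  b b b b b b b b b b b b a A A A   (applied A -> A A)
  Step 29: b b b b b b b b b b b b a A A A  =>  b b b b b b b b b b b b a a A A   (applied A -> a)
  Step 30: b b b b b b b b b b b b a a A A  =>  b b b b b b b b b b b b a a a A   (applied A -> a)
  Step 31: b b b b b b b b b b b b a a a A  =>  b b b b b b b b b b b b a a a a   (applied A -> a)
Final yield: b b b b b b b b b b b b a a a a
Total rewrite steps: 31

31


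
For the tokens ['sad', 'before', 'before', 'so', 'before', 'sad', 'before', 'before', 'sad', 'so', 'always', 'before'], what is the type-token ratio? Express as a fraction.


Tokens: 12
Unique types: ('always', 'before', 'sad', 'so') = 4
TTR = 4/12
Simplify: divide both by 4 -> 1/3
TTR = 1/3

1/3


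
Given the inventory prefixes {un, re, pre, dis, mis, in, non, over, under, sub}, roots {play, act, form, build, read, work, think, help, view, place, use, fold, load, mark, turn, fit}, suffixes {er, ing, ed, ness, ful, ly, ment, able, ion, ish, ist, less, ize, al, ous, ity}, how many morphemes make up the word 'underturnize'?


Segmenting 'underturnize' against the inventory:
  'under' -> prefix (morpheme 1)
  'turn' -> root (morpheme 2)
  'ize' -> suffix (morpheme 3)
Total morphemes: 3

3


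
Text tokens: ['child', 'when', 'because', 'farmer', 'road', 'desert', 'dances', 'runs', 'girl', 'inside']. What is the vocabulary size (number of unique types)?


Listing all tokens and tracking unique types:
  Token 1: 'child' -> NEW (unique so far: 1)
  Token 2: 'when' -> NEW (unique so far: 2)
  Token 3: 'because' -> NEW (unique so far: 3)
  Token 4: 'farmer' -> NEW (unique so far: 4)
  Token 5: 'road' -> NEW (unique so far: 5)
  Token 6: 'desert' -> NEW (unique so far: 6)
  Token 7: 'dances' -> NEW (unique so far: 7)
  Token 8: 'runs' -> NEW (unique so far: 8)
  Token 9: 'girl' -> NEW (unique so far: 9)
  Token 10: 'inside' -> NEW (unique so far: 10)
Unique types: ('because', 'child', 'dances', 'desert', 'farmer', 'girl', 'inside', 'road', 'runs', 'when')
Vocabulary size: 10

10


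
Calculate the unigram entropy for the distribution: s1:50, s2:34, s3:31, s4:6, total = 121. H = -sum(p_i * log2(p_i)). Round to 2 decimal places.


Computing entropy H = -sum(p_i * log2(p_i)):
  s1: p = 50/121 = 0.4132, -p*log2(p) = 0.5269
  s2: p = 34/121 = 0.2810, -p*log2(p) = 0.5146
  s3: p = 31/121 = 0.2562, -p*log2(p) = 0.5033
  s4: p = 6/121 = 0.0496, -p*log2(p) = 0.2149
H = sum of terms = 1.7597
Rounded to 2 decimals: 1.76

1.76


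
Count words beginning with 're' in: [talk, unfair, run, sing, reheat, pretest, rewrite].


Checking each word for prefix 're':
  'talk' -> no (count: 0)
  'unfair' -> no (count: 0)
  'run' -> no (count: 0)
  'sing' -> no (count: 0)
  'reheat' -> YES, starts with 're' (count: 1)
  'pretest' -> no (count: 1)
  'rewrite' -> YES, starts with 're' (count: 2)
Total with prefix 're': 2

2


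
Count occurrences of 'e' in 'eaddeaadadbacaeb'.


Scanning 'eaddeaadadbacaeb' for 'e':
  Position 0: 'e' -> MATCH (count: 1)
  Position 4: 'e' -> MATCH (count: 2)
  Position 14: 'e' -> MATCH (count: 3)
Total occurrences of 'e': 3

3


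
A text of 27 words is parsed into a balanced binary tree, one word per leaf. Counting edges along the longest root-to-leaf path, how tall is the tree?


In a balanced binary tree with n leaves the deepest leaf is ceil(log2(n)) edges below the root.
log2(27) = 4.7549
ceil(4.7549) = 5
height (edges) = 5

5


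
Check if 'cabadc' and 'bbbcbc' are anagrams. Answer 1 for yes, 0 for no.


Sort characters of 'cabadc': 'aabccd'
Sort characters of 'bbbcbc': 'bbbbcc'
Sorted forms differ -> they are NOT anagrams
Result: 0

0


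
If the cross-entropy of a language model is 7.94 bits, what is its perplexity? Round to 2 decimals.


Perplexity formula: PP = 2^H
H = 7.94
PP = 2^7.94
Decompose: 2^7.94 = 2^7 * 2^0.94
2^7 = 128, 2^0.94 ~ 1.9185282
PP ~ 128 * 1.9185282 = 245.5716096
Rounded to 2 decimals: 245.57

245.57


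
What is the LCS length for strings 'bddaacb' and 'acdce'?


DP table for LCS of 'bddaacb' and 'acdce':
       a  c  d  c  e
    0  0  0  0  0  0
  b 0  0  0  0  0  0
  d 0  0  0  1  1  1
  d 0  0  0  1  1  1
  a 0  1  1  1  1  1
  a 0  1  1  1  1  1
  c 0  1  2  2  2  2
  b 0  1  2  2  2  2
LCS: 'dc'
LCS length = 2

2


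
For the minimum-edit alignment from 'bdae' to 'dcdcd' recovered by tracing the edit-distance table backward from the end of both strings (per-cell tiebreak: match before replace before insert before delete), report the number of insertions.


Edit distance = 4. Backtracking from cell (4, 5) with preference match > replace > insert > delete,
then listing the resulting alignment 'bdae' -> 'dcdcd' left to right:
  Step 1: insert 'd' [insertion #1]
  Step 2: replace b->c
  Step 3: keep 'd'
  Step 4: replace a->c
  Step 5: replace e->d
Total insertions: 1

1


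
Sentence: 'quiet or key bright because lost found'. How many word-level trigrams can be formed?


Word trigrams from [7] words:
  Trigram 1: (quiet or key)
  Trigram 2: (or key bright)
  Trigram 3: (key bright because)
  Trigram 4: (bright because lost)
  Trigram 5: (because lost found)
Total word trigrams: 7 - 2 = 5

5


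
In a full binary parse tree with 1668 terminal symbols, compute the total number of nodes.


Leaf nodes (terminals): 1668
Internal nodes = n - 1 = 1668 - 1 = 1667
Total = leaves + internal = 1668 + 1667 = 3335

3335


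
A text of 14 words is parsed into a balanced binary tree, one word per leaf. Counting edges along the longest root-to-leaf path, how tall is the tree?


In a balanced binary tree with n leaves the deepest leaf is ceil(log2(n)) edges below the root.
log2(14) = 3.8074
ceil(3.8074) = 4
height (edges) = 4

4


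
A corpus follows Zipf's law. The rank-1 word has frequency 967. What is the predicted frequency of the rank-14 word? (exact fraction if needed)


Zipf's law: freq(rank) = f1 / rank
f1 = 967, rank = 14
freq = 967 / 14
GCD(967, 14) = 1
Simplified: 967/14

967/14
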